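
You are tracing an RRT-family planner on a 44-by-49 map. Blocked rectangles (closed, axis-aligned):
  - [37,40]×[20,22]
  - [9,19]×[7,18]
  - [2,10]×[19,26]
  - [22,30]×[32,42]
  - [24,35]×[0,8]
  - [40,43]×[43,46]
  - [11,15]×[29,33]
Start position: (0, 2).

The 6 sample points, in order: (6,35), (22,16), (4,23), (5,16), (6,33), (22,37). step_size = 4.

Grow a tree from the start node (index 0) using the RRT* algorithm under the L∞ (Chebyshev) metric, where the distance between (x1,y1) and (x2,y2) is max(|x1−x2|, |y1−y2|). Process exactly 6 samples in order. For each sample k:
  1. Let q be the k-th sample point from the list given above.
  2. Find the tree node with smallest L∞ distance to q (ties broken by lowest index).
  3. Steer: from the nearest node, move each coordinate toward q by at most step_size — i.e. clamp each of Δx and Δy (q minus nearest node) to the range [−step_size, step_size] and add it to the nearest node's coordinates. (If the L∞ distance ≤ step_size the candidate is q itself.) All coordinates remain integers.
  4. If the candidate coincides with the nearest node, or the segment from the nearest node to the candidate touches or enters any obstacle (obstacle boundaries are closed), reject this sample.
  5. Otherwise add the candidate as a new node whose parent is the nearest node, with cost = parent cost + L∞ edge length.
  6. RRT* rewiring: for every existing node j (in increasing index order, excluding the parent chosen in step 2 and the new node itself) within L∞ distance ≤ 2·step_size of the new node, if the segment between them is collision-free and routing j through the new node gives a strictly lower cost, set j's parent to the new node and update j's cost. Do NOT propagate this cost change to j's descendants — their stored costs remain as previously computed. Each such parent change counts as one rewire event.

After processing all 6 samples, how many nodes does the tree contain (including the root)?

1. q=(6,35) nearest=0 d=33 new=(4,6) → add node 1 parent=0 cost=4
2. q=(22,16) nearest=1 d=18 new=(8,10) → add node 2 parent=1 cost=8
3. q=(4,23) nearest=2 d=13 new=(4,14) → add node 3 parent=2 cost=12
4. q=(5,16) nearest=3 d=2 new=(5,16) → add node 4 parent=3 cost=14
5. q=(6,33) nearest=4 d=17 new=(6,20) → blocked by [2,10]×[19,26], reject
6. q=(22,37) nearest=4 d=21 new=(9,20) → blocked by [2,10]×[19,26], reject

Node count: 5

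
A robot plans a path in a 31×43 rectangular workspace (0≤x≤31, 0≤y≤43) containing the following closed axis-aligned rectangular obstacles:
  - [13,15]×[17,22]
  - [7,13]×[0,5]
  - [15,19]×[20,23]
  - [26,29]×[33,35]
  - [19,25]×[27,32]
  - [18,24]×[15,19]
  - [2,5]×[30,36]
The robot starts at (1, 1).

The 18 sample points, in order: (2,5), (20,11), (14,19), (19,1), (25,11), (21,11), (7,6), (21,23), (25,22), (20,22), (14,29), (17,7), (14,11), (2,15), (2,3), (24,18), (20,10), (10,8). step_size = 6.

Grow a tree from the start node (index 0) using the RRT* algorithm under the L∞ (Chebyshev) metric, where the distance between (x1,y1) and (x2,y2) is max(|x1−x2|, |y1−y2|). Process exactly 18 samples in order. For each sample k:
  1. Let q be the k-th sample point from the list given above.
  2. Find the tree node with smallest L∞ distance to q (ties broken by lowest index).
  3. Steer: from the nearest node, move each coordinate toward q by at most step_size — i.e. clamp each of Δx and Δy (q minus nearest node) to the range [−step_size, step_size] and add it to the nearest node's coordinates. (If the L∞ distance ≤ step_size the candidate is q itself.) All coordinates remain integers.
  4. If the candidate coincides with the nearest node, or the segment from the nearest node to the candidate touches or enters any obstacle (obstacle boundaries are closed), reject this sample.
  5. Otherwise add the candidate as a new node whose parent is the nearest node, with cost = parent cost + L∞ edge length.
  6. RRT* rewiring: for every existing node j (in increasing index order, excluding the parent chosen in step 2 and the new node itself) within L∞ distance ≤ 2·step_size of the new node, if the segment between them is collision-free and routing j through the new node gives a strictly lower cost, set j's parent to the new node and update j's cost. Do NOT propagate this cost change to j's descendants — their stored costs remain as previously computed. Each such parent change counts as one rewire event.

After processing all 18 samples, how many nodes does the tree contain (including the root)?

Node count: 13

1. q=(2,5) nearest=0 d=4 new=(2,5) → add node 1 parent=0 cost=4
2. q=(20,11) nearest=1 d=18 new=(8,11) → add node 2 parent=1 cost=10
3. q=(14,19) nearest=2 d=8 new=(14,17) → blocked by [13,15]×[17,22], reject
4. q=(19,1) nearest=2 d=11 new=(14,5) → add node 3 parent=2 cost=16
5. q=(25,11) nearest=3 d=11 new=(20,11) → add node 4 parent=3 cost=22
6. q=(21,11) nearest=4 d=1 new=(21,11) → add node 5 parent=4 cost=23
7. q=(7,6) nearest=1 d=5 new=(7,6) → add node 6 parent=1 cost=9
8. q=(21,23) nearest=4 d=12 new=(21,17) → blocked by [18,24]×[15,19], reject
9. q=(25,22) nearest=4 d=11 new=(25,17) → blocked by [18,24]×[15,19], reject
10. q=(20,22) nearest=4 d=11 new=(20,17) → blocked by [18,24]×[15,19], reject
11. q=(14,29) nearest=2 d=18 new=(14,17) → blocked by [13,15]×[17,22], reject
12. q=(17,7) nearest=3 d=3 new=(17,7) → add node 7 parent=3 cost=19
13. q=(14,11) nearest=7 d=4 new=(14,11) → add node 8 parent=7 cost=23
14. q=(2,15) nearest=2 d=6 new=(2,15) → add node 9 parent=2 cost=16
15. q=(2,3) nearest=0 d=2 new=(2,3) → add node 10 parent=0 cost=2; rewire 6→10 (7<9); rewire 8→10 (14<23); rewire 9→10 (14<16)
16. q=(24,18) nearest=4 d=7 new=(24,17) → blocked by [18,24]×[15,19], reject
17. q=(20,10) nearest=4 d=1 new=(20,10) → add node 11 parent=4 cost=23
18. q=(10,8) nearest=2 d=3 new=(10,8) → add node 12 parent=2 cost=13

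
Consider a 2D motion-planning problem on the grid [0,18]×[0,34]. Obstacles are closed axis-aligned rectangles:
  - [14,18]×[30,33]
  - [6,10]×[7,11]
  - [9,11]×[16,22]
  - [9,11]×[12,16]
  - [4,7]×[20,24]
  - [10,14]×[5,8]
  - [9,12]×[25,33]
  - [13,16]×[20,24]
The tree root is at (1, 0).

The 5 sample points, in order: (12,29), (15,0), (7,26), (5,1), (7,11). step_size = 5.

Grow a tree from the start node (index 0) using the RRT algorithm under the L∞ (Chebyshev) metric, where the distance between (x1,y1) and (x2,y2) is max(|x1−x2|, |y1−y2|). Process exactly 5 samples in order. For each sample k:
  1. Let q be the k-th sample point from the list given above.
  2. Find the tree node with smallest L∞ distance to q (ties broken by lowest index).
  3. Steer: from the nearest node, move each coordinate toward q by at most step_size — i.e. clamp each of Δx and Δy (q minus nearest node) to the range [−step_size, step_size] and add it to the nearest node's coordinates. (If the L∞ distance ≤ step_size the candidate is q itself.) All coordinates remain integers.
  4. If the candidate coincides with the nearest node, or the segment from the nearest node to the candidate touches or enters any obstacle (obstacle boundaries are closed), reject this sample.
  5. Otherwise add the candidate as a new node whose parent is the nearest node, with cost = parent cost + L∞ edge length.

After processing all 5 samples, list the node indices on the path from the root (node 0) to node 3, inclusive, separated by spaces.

1. q=(12,29) nearest=0 d=29 new=(6,5) → add node 1 parent=0 cost=5
2. q=(15,0) nearest=1 d=9 new=(11,0) → add node 2 parent=1 cost=10
3. q=(7,26) nearest=1 d=21 new=(7,10) → blocked by [6,10]×[7,11], reject
4. q=(5,1) nearest=0 d=4 new=(5,1) → add node 3 parent=0 cost=4
5. q=(7,11) nearest=1 d=6 new=(7,10) → blocked by [6,10]×[7,11], reject

Path: 0 3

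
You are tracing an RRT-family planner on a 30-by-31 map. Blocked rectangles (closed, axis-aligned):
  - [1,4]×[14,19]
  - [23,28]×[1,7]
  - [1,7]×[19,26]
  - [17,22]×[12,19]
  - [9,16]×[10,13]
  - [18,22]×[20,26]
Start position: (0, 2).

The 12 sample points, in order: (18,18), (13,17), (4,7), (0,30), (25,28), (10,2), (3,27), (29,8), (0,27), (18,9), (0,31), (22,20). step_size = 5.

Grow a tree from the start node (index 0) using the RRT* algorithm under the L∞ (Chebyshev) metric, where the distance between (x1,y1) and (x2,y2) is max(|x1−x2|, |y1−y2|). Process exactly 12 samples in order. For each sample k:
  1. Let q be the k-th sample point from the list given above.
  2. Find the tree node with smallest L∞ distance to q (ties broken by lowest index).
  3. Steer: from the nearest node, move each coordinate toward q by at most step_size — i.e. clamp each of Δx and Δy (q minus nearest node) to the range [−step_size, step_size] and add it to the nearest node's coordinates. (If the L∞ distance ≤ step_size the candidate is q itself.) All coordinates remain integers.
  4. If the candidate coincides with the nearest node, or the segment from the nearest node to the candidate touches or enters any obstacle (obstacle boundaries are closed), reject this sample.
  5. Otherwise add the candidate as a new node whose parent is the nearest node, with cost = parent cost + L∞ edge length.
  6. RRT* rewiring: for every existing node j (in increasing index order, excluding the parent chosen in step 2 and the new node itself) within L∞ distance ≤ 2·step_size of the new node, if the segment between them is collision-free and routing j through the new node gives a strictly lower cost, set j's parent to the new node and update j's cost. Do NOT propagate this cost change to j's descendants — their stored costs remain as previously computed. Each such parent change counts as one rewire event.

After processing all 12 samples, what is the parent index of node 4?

Parent of node 4: 1

1. q=(18,18) nearest=0 d=18 new=(5,7) → add node 1 parent=0 cost=5
2. q=(13,17) nearest=1 d=10 new=(10,12) → blocked by [9,16]×[10,13], reject
3. q=(4,7) nearest=1 d=1 new=(4,7) → add node 2 parent=1 cost=6
4. q=(0,30) nearest=1 d=23 new=(0,12) → add node 3 parent=1 cost=10
5. q=(25,28) nearest=1 d=21 new=(10,12) → blocked by [9,16]×[10,13], reject
6. q=(10,2) nearest=1 d=5 new=(10,2) → add node 4 parent=1 cost=10
7. q=(3,27) nearest=3 d=15 new=(3,17) → blocked by [1,4]×[14,19], reject
8. q=(29,8) nearest=4 d=19 new=(15,7) → add node 5 parent=4 cost=15
9. q=(0,27) nearest=3 d=15 new=(0,17) → add node 6 parent=3 cost=15
10. q=(18,9) nearest=5 d=3 new=(18,9) → add node 7 parent=5 cost=18
11. q=(0,31) nearest=6 d=14 new=(0,22) → add node 8 parent=6 cost=20
12. q=(22,20) nearest=7 d=11 new=(22,14) → blocked by [17,22]×[12,19], reject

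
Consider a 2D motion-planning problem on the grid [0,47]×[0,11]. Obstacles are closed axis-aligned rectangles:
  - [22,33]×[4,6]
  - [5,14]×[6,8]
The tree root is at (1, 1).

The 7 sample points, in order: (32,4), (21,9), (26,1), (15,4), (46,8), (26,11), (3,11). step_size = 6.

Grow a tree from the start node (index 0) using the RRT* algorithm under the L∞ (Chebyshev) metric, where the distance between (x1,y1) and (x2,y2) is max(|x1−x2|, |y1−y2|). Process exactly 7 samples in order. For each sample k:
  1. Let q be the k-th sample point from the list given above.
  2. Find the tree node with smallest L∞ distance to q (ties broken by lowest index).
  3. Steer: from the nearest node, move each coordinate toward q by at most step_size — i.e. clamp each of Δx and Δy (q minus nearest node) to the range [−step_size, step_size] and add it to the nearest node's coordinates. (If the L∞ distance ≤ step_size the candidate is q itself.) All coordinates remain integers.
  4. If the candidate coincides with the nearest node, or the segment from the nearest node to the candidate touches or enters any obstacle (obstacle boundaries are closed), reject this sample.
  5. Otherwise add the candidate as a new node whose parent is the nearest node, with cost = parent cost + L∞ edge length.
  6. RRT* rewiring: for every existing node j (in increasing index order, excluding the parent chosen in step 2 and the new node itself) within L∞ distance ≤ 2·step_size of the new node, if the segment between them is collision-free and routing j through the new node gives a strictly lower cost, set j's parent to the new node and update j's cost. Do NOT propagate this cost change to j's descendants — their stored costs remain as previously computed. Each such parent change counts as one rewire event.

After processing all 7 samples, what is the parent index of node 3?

1. q=(32,4) nearest=0 d=31 new=(7,4) → add node 1 parent=0 cost=6
2. q=(21,9) nearest=1 d=14 new=(13,9) → blocked by [5,14]×[6,8], reject
3. q=(26,1) nearest=1 d=19 new=(13,1) → add node 2 parent=1 cost=12
4. q=(15,4) nearest=2 d=3 new=(15,4) → add node 3 parent=2 cost=15
5. q=(46,8) nearest=3 d=31 new=(21,8) → add node 4 parent=3 cost=21
6. q=(26,11) nearest=4 d=5 new=(26,11) → add node 5 parent=4 cost=26
7. q=(3,11) nearest=1 d=7 new=(3,10) → blocked by [5,14]×[6,8], reject

Parent of node 3: 2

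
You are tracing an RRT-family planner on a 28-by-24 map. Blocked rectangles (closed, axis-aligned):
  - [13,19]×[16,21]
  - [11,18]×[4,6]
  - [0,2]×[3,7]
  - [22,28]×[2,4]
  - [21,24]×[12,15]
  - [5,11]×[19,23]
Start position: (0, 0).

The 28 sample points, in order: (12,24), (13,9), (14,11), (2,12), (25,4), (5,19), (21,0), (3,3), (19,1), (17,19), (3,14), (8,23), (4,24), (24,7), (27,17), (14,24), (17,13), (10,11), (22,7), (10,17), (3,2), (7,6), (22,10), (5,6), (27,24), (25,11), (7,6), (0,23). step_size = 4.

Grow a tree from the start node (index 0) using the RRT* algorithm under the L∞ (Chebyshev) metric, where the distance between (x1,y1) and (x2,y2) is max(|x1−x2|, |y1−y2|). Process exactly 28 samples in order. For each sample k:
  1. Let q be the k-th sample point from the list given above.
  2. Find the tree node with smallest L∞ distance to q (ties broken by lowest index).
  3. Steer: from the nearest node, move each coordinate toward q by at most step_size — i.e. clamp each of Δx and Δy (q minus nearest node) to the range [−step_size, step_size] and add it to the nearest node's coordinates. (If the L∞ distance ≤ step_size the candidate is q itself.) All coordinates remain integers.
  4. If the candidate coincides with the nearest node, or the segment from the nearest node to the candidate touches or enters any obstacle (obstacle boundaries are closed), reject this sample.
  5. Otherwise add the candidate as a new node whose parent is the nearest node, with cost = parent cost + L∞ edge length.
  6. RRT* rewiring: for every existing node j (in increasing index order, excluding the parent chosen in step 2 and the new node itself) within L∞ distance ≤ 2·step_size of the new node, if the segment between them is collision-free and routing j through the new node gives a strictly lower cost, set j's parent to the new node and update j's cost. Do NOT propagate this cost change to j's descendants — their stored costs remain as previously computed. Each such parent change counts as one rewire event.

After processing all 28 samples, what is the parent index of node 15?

Parent of node 15: 11

1. q=(12,24) nearest=0 d=24 new=(4,4) → add node 1 parent=0 cost=4
2. q=(13,9) nearest=1 d=9 new=(8,8) → add node 2 parent=1 cost=8
3. q=(14,11) nearest=2 d=6 new=(12,11) → add node 3 parent=2 cost=12
4. q=(2,12) nearest=2 d=6 new=(4,12) → add node 4 parent=2 cost=12
5. q=(25,4) nearest=3 d=13 new=(16,7) → add node 5 parent=3 cost=16
6. q=(5,19) nearest=4 d=7 new=(5,16) → add node 6 parent=4 cost=16
7. q=(21,0) nearest=5 d=7 new=(20,3) → blocked by [11,18]×[4,6], reject
8. q=(3,3) nearest=1 d=1 new=(3,3) → add node 7 parent=1 cost=5
9. q=(19,1) nearest=5 d=6 new=(19,3) → blocked by [11,18]×[4,6], reject
10. q=(17,19) nearest=3 d=8 new=(16,15) → add node 8 parent=3 cost=16
11. q=(3,14) nearest=4 d=2 new=(3,14) → add node 9 parent=4 cost=14
12. q=(8,23) nearest=6 d=7 new=(8,20) → blocked by [5,11]×[19,23], reject
13. q=(4,24) nearest=6 d=8 new=(4,20) → add node 10 parent=6 cost=20
14. q=(24,7) nearest=5 d=8 new=(20,7) → add node 11 parent=5 cost=20
15. q=(27,17) nearest=11 d=10 new=(24,11) → add node 12 parent=11 cost=24
16. q=(14,24) nearest=6 d=9 new=(9,20) → blocked by [5,11]×[19,23], reject
17. q=(17,13) nearest=8 d=2 new=(17,13) → add node 13 parent=8 cost=18
18. q=(10,11) nearest=3 d=2 new=(10,11) → add node 14 parent=3 cost=14
19. q=(22,7) nearest=11 d=2 new=(22,7) → add node 15 parent=11 cost=22
20. q=(10,17) nearest=6 d=5 new=(9,17) → add node 16 parent=6 cost=20
21. q=(3,2) nearest=7 d=1 new=(3,2) → add node 17 parent=7 cost=6
22. q=(7,6) nearest=2 d=2 new=(7,6) → add node 18 parent=2 cost=10
23. q=(22,10) nearest=12 d=2 new=(22,10) → add node 19 parent=12 cost=26
24. q=(5,6) nearest=1 d=2 new=(5,6) → add node 20 parent=1 cost=6; rewire 14→20 (11<14); rewire 18→20 (8<10)
25. q=(27,24) nearest=8 d=11 new=(20,19) → blocked by [13,19]×[16,21], reject
26. q=(25,11) nearest=12 d=1 new=(25,11) → add node 21 parent=12 cost=25
27. q=(7,6) nearest=18 d=0 → coincident, reject
28. q=(0,23) nearest=10 d=4 new=(0,23) → add node 22 parent=10 cost=24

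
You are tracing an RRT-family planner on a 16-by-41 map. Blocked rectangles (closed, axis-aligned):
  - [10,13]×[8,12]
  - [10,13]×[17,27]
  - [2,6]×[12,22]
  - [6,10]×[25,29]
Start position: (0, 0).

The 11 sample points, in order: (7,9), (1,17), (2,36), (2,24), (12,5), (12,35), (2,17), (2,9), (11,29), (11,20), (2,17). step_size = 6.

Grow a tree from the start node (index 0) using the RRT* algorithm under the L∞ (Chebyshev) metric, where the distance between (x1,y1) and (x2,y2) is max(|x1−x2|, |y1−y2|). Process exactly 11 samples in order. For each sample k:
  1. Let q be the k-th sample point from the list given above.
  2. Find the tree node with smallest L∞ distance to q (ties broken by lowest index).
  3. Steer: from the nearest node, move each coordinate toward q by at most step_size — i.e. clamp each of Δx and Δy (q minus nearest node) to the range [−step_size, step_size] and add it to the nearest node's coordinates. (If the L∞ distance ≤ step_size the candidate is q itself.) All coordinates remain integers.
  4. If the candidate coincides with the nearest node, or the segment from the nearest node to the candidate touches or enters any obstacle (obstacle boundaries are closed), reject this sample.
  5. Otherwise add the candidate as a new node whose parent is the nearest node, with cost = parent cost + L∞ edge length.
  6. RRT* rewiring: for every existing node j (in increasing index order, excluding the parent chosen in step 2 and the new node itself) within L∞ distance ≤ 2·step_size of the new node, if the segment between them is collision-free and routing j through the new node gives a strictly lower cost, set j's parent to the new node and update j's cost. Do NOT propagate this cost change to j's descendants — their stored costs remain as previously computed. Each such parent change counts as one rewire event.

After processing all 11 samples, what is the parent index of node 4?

Parent of node 4: 2

1. q=(7,9) nearest=0 d=9 new=(6,6) → add node 1 parent=0 cost=6
2. q=(1,17) nearest=1 d=11 new=(1,12) → add node 2 parent=1 cost=12
3. q=(2,36) nearest=2 d=24 new=(2,18) → blocked by [2,6]×[12,22], reject
4. q=(2,24) nearest=2 d=12 new=(2,18) → blocked by [2,6]×[12,22], reject
5. q=(12,5) nearest=1 d=6 new=(12,5) → add node 3 parent=1 cost=12
6. q=(12,35) nearest=2 d=23 new=(7,18) → blocked by [2,6]×[12,22], reject
7. q=(2,17) nearest=2 d=5 new=(2,17) → blocked by [2,6]×[12,22], reject
8. q=(2,9) nearest=2 d=3 new=(2,9) → add node 4 parent=2 cost=15
9. q=(11,29) nearest=2 d=17 new=(7,18) → blocked by [2,6]×[12,22], reject
10. q=(11,20) nearest=2 d=10 new=(7,18) → blocked by [2,6]×[12,22], reject
11. q=(2,17) nearest=2 d=5 new=(2,17) → blocked by [2,6]×[12,22], reject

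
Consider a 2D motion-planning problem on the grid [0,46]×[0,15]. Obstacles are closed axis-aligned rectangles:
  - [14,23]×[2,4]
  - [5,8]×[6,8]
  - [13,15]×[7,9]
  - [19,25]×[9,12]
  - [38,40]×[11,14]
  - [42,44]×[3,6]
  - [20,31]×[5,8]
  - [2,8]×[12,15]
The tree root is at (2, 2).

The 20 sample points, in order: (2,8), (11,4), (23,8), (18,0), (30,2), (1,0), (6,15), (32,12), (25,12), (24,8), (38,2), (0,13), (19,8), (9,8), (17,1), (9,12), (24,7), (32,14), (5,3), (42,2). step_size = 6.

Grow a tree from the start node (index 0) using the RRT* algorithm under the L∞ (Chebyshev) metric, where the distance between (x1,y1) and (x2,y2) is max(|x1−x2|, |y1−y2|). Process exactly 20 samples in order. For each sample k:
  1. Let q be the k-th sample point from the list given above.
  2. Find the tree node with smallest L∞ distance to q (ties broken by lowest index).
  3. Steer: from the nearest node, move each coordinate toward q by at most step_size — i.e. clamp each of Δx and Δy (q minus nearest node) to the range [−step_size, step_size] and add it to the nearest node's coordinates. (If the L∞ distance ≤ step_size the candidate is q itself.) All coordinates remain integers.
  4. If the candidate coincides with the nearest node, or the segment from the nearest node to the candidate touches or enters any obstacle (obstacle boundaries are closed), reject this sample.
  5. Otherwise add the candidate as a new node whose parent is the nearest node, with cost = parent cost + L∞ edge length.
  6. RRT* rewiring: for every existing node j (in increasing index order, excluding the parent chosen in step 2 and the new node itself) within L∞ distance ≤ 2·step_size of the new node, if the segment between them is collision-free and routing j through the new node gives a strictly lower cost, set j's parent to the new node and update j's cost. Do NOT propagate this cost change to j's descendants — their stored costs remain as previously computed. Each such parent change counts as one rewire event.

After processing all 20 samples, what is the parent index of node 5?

1. q=(2,8) nearest=0 d=6 new=(2,8) → add node 1 parent=0 cost=6
2. q=(11,4) nearest=0 d=9 new=(8,4) → add node 2 parent=0 cost=6
3. q=(23,8) nearest=2 d=15 new=(14,8) → blocked by [13,15]×[7,9], reject
4. q=(18,0) nearest=2 d=10 new=(14,0) → add node 3 parent=2 cost=12
5. q=(30,2) nearest=3 d=16 new=(20,2) → blocked by [14,23]×[2,4], reject
6. q=(1,0) nearest=0 d=2 new=(1,0) → add node 4 parent=0 cost=2
7. q=(6,15) nearest=1 d=7 new=(6,14) → blocked by [2,8]×[12,15], reject
8. q=(32,12) nearest=3 d=18 new=(20,6) → blocked by [14,23]×[2,4], reject
9. q=(25,12) nearest=3 d=12 new=(20,6) → blocked by [14,23]×[2,4], reject
10. q=(24,8) nearest=3 d=10 new=(20,6) → blocked by [14,23]×[2,4], reject
11. q=(38,2) nearest=3 d=24 new=(20,2) → blocked by [14,23]×[2,4], reject
12. q=(0,13) nearest=1 d=5 new=(0,13) → add node 5 parent=1 cost=11
13. q=(19,8) nearest=3 d=8 new=(19,6) → blocked by [14,23]×[2,4], reject
14. q=(9,8) nearest=2 d=4 new=(9,8) → add node 6 parent=2 cost=10
15. q=(17,1) nearest=3 d=3 new=(17,1) → add node 7 parent=3 cost=15
16. q=(9,12) nearest=6 d=4 new=(9,12) → add node 8 parent=6 cost=14
17. q=(24,7) nearest=7 d=7 new=(23,7) → blocked by [14,23]×[2,4], reject
18. q=(32,14) nearest=7 d=15 new=(23,7) → blocked by [14,23]×[2,4], reject
19. q=(5,3) nearest=0 d=3 new=(5,3) → add node 9 parent=0 cost=3
20. q=(42,2) nearest=7 d=25 new=(23,2) → blocked by [14,23]×[2,4], reject

Parent of node 5: 1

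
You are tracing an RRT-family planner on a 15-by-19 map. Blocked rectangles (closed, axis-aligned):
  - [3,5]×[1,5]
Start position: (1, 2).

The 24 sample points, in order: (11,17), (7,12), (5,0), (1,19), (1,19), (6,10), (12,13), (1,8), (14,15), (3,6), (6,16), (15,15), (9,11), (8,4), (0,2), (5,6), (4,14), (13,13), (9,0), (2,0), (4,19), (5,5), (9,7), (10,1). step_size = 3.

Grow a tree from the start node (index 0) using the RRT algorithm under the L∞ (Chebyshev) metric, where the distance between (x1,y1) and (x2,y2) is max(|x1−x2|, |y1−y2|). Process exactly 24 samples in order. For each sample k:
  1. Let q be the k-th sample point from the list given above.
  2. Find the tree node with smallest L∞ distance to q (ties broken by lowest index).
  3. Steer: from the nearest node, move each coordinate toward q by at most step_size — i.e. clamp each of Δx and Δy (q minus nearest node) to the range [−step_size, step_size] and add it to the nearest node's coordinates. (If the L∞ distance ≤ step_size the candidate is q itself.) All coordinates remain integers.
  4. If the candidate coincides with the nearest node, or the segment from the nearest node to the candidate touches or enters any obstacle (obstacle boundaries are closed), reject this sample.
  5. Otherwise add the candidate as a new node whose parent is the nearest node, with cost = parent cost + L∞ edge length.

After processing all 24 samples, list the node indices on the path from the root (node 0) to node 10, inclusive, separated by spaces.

1. q=(11,17) nearest=0 d=15 new=(4,5) → blocked by [3,5]×[1,5], reject
2. q=(7,12) nearest=0 d=10 new=(4,5) → blocked by [3,5]×[1,5], reject
3. q=(5,0) nearest=0 d=4 new=(4,0) → add node 1 parent=0 cost=3
4. q=(1,19) nearest=0 d=17 new=(1,5) → add node 2 parent=0 cost=3
5. q=(1,19) nearest=2 d=14 new=(1,8) → add node 3 parent=2 cost=6
6. q=(6,10) nearest=2 d=5 new=(4,8) → add node 4 parent=2 cost=6
7. q=(12,13) nearest=4 d=8 new=(7,11) → add node 5 parent=4 cost=9
8. q=(1,8) nearest=3 d=0 → coincident, reject
9. q=(14,15) nearest=5 d=7 new=(10,14) → add node 6 parent=5 cost=12
10. q=(3,6) nearest=2 d=2 new=(3,6) → add node 7 parent=2 cost=5
11. q=(6,16) nearest=6 d=4 new=(7,16) → add node 8 parent=6 cost=15
12. q=(15,15) nearest=6 d=5 new=(13,15) → add node 9 parent=6 cost=15
13. q=(9,11) nearest=5 d=2 new=(9,11) → add node 10 parent=5 cost=11
14. q=(8,4) nearest=1 d=4 new=(7,3) → blocked by [3,5]×[1,5], reject
15. q=(0,2) nearest=0 d=1 new=(0,2) → add node 11 parent=0 cost=1
16. q=(5,6) nearest=4 d=2 new=(5,6) → add node 12 parent=4 cost=8
17. q=(4,14) nearest=5 d=3 new=(4,14) → add node 13 parent=5 cost=12
18. q=(13,13) nearest=9 d=2 new=(13,13) → add node 14 parent=9 cost=17
19. q=(9,0) nearest=1 d=5 new=(7,0) → add node 15 parent=1 cost=6
20. q=(2,0) nearest=0 d=2 new=(2,0) → add node 16 parent=0 cost=2
21. q=(4,19) nearest=8 d=3 new=(4,19) → add node 17 parent=8 cost=18
22. q=(5,5) nearest=12 d=1 new=(5,5) → blocked by [3,5]×[1,5], reject
23. q=(9,7) nearest=5 d=4 new=(9,8) → add node 18 parent=5 cost=12
24. q=(10,1) nearest=15 d=3 new=(10,1) → add node 19 parent=15 cost=9

Path: 0 2 4 5 10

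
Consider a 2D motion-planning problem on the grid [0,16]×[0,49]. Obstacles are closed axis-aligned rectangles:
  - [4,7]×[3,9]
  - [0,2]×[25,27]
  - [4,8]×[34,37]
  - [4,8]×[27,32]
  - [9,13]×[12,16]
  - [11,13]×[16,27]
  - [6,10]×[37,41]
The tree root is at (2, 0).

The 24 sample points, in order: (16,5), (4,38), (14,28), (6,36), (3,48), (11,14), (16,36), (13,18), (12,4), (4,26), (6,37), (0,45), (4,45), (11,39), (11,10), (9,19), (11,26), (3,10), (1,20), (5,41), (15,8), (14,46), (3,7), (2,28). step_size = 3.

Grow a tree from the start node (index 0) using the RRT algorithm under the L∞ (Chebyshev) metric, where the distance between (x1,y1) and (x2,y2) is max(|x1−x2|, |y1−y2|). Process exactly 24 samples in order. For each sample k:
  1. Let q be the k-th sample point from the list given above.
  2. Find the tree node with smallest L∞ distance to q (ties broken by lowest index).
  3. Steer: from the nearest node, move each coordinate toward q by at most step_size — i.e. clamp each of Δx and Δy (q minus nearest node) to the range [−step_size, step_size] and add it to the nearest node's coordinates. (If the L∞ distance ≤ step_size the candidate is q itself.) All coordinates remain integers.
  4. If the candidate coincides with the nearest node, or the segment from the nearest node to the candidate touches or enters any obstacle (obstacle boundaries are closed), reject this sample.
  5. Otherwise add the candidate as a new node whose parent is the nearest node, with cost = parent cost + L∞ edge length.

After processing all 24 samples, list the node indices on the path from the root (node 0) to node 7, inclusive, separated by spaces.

Path: 0 1 2 3 4 7

1. q=(16,5) nearest=0 d=14 new=(5,3) → blocked by [4,7]×[3,9], reject
2. q=(4,38) nearest=0 d=38 new=(4,3) → blocked by [4,7]×[3,9], reject
3. q=(14,28) nearest=0 d=28 new=(5,3) → blocked by [4,7]×[3,9], reject
4. q=(6,36) nearest=0 d=36 new=(5,3) → blocked by [4,7]×[3,9], reject
5. q=(3,48) nearest=0 d=48 new=(3,3) → add node 1 parent=0 cost=3
6. q=(11,14) nearest=1 d=11 new=(6,6) → blocked by [4,7]×[3,9], reject
7. q=(16,36) nearest=1 d=33 new=(6,6) → blocked by [4,7]×[3,9], reject
8. q=(13,18) nearest=1 d=15 new=(6,6) → blocked by [4,7]×[3,9], reject
9. q=(12,4) nearest=1 d=9 new=(6,4) → blocked by [4,7]×[3,9], reject
10. q=(4,26) nearest=1 d=23 new=(4,6) → blocked by [4,7]×[3,9], reject
11. q=(6,37) nearest=1 d=34 new=(6,6) → blocked by [4,7]×[3,9], reject
12. q=(0,45) nearest=1 d=42 new=(0,6) → add node 2 parent=1 cost=6
13. q=(4,45) nearest=2 d=39 new=(3,9) → add node 3 parent=2 cost=9
14. q=(11,39) nearest=3 d=30 new=(6,12) → add node 4 parent=3 cost=12
15. q=(11,10) nearest=4 d=5 new=(9,10) → add node 5 parent=4 cost=15
16. q=(9,19) nearest=4 d=7 new=(9,15) → blocked by [9,13]×[12,16], reject
17. q=(11,26) nearest=4 d=14 new=(9,15) → blocked by [9,13]×[12,16], reject
18. q=(3,10) nearest=3 d=1 new=(3,10) → add node 6 parent=3 cost=10
19. q=(1,20) nearest=4 d=8 new=(3,15) → add node 7 parent=4 cost=15
20. q=(5,41) nearest=7 d=26 new=(5,18) → add node 8 parent=7 cost=18
21. q=(15,8) nearest=5 d=6 new=(12,8) → add node 9 parent=5 cost=18
22. q=(14,46) nearest=8 d=28 new=(8,21) → add node 10 parent=8 cost=21
23. q=(3,7) nearest=3 d=2 new=(3,7) → add node 11 parent=3 cost=11
24. q=(2,28) nearest=10 d=7 new=(5,24) → add node 12 parent=10 cost=24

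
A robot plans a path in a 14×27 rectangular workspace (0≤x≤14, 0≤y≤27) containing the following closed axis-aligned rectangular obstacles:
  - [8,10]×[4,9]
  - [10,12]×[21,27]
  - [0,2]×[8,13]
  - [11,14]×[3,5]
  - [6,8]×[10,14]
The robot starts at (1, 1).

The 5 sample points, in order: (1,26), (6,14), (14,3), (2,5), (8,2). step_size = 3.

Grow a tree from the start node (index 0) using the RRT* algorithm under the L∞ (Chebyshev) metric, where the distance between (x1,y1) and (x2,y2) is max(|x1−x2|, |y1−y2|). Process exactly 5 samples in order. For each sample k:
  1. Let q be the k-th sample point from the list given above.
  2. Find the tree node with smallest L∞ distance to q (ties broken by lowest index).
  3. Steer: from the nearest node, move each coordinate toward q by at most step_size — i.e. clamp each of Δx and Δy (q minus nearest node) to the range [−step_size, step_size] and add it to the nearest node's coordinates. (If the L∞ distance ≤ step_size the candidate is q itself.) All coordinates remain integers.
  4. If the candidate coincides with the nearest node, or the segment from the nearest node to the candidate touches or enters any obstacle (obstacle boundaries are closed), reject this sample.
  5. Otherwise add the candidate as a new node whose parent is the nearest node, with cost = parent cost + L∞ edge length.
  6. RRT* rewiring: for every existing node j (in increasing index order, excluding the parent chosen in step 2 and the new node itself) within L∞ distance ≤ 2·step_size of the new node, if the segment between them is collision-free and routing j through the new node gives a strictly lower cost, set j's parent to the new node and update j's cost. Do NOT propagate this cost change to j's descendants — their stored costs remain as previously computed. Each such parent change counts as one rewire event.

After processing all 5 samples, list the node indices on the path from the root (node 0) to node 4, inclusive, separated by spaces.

1. q=(1,26) nearest=0 d=25 new=(1,4) → add node 1 parent=0 cost=3
2. q=(6,14) nearest=1 d=10 new=(4,7) → add node 2 parent=1 cost=6
3. q=(14,3) nearest=2 d=10 new=(7,4) → add node 3 parent=2 cost=9
4. q=(2,5) nearest=1 d=1 new=(2,5) → add node 4 parent=1 cost=4
5. q=(8,2) nearest=3 d=2 new=(8,2) → add node 5 parent=3 cost=11

Path: 0 1 4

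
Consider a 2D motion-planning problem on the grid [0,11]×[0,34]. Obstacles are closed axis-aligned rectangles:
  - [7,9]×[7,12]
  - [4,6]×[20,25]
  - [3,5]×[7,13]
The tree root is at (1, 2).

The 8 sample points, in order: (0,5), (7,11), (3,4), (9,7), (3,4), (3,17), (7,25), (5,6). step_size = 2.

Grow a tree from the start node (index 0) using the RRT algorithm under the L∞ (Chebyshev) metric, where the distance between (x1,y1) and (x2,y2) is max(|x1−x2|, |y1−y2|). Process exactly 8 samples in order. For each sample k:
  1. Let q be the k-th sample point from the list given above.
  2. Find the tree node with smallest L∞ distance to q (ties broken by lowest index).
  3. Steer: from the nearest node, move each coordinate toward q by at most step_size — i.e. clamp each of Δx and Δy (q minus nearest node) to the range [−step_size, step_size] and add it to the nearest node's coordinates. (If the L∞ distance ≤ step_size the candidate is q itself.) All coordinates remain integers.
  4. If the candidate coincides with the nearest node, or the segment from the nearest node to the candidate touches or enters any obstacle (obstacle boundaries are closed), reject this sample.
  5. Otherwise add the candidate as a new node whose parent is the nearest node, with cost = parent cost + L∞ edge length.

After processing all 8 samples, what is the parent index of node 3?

Parent of node 3: 0

1. q=(0,5) nearest=0 d=3 new=(0,4) → add node 1 parent=0 cost=2
2. q=(7,11) nearest=1 d=7 new=(2,6) → add node 2 parent=1 cost=4
3. q=(3,4) nearest=0 d=2 new=(3,4) → add node 3 parent=0 cost=2
4. q=(9,7) nearest=3 d=6 new=(5,6) → add node 4 parent=3 cost=4
5. q=(3,4) nearest=3 d=0 → coincident, reject
6. q=(3,17) nearest=2 d=11 new=(3,8) → blocked by [3,5]×[7,13], reject
7. q=(7,25) nearest=2 d=19 new=(4,8) → blocked by [3,5]×[7,13], reject
8. q=(5,6) nearest=4 d=0 → coincident, reject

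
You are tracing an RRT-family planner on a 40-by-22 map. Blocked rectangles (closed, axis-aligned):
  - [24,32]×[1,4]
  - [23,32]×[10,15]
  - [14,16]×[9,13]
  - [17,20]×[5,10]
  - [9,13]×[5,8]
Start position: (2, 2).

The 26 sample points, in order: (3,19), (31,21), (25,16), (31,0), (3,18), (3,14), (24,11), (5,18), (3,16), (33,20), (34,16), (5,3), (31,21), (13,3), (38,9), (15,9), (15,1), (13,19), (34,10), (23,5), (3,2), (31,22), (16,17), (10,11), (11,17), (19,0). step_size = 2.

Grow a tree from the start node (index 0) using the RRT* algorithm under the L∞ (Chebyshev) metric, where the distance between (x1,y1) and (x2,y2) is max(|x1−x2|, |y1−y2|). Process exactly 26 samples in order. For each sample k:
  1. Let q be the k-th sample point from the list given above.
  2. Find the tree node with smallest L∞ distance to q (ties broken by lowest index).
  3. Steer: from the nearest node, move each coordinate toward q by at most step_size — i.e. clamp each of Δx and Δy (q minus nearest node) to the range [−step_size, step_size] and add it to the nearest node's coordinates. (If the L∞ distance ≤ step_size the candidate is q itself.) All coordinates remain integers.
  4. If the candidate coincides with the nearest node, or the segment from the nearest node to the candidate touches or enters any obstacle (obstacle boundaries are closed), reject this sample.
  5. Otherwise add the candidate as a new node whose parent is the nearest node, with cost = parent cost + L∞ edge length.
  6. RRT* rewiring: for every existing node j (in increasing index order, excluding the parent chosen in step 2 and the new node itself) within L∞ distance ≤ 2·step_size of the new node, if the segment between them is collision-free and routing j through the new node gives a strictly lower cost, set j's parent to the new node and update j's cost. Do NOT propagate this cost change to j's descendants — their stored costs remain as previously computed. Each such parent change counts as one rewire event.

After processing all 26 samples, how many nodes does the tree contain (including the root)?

1. q=(3,19) nearest=0 d=17 new=(3,4) → add node 1 parent=0 cost=2
2. q=(31,21) nearest=1 d=28 new=(5,6) → add node 2 parent=1 cost=4
3. q=(25,16) nearest=2 d=20 new=(7,8) → add node 3 parent=2 cost=6
4. q=(31,0) nearest=3 d=24 new=(9,6) → blocked by [9,13]×[5,8], reject
5. q=(3,18) nearest=3 d=10 new=(5,10) → add node 4 parent=3 cost=8
6. q=(3,14) nearest=4 d=4 new=(3,12) → add node 5 parent=4 cost=10
7. q=(24,11) nearest=3 d=17 new=(9,10) → add node 6 parent=3 cost=8
8. q=(5,18) nearest=5 d=6 new=(5,14) → add node 7 parent=5 cost=12
9. q=(3,16) nearest=7 d=2 new=(3,16) → add node 8 parent=7 cost=14
10. q=(33,20) nearest=6 d=24 new=(11,12) → add node 9 parent=6 cost=10
11. q=(34,16) nearest=9 d=23 new=(13,14) → add node 10 parent=9 cost=12
12. q=(5,3) nearest=1 d=2 new=(5,3) → add node 11 parent=1 cost=4
13. q=(31,21) nearest=10 d=18 new=(15,16) → add node 12 parent=10 cost=14
14. q=(13,3) nearest=3 d=6 new=(9,6) → blocked by [9,13]×[5,8], reject
15. q=(38,9) nearest=12 d=23 new=(17,14) → add node 13 parent=12 cost=16
16. q=(15,9) nearest=9 d=4 new=(13,10) → add node 14 parent=9 cost=12
17. q=(15,1) nearest=3 d=8 new=(9,6) → blocked by [9,13]×[5,8], reject
18. q=(13,19) nearest=12 d=3 new=(13,18) → add node 15 parent=12 cost=16
19. q=(34,10) nearest=13 d=17 new=(19,12) → add node 16 parent=13 cost=18
20. q=(23,5) nearest=16 d=7 new=(21,10) → add node 17 parent=16 cost=20
21. q=(3,2) nearest=0 d=1 new=(3,2) → add node 18 parent=0 cost=1; rewire 11→18 (3<4)
22. q=(31,22) nearest=16 d=12 new=(21,14) → add node 19 parent=16 cost=20
23. q=(16,17) nearest=12 d=1 new=(16,17) → add node 20 parent=12 cost=15
24. q=(10,11) nearest=6 d=1 new=(10,11) → add node 21 parent=6 cost=9
25. q=(11,17) nearest=15 d=2 new=(11,17) → add node 22 parent=15 cost=18
26. q=(19,0) nearest=6 d=10 new=(11,8) → blocked by [9,13]×[5,8], reject

Node count: 23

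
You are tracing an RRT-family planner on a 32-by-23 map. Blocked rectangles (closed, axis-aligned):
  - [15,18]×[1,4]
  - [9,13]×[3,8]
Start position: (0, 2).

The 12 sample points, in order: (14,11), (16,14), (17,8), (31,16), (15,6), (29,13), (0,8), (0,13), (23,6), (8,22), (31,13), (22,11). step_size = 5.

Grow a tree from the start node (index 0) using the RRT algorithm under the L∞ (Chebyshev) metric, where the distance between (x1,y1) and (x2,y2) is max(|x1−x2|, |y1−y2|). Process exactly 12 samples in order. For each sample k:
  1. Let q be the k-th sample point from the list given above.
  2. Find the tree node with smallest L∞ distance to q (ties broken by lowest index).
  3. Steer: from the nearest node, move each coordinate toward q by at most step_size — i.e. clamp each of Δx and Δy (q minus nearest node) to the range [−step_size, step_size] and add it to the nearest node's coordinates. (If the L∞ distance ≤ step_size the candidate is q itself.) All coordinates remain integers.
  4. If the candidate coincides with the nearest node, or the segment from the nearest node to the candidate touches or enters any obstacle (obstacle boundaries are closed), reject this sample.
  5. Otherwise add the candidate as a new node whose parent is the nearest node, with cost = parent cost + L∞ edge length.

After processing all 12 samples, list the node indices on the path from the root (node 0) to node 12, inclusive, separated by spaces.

1. q=(14,11) nearest=0 d=14 new=(5,7) → add node 1 parent=0 cost=5
2. q=(16,14) nearest=1 d=11 new=(10,12) → add node 2 parent=1 cost=10
3. q=(17,8) nearest=2 d=7 new=(15,8) → add node 3 parent=2 cost=15
4. q=(31,16) nearest=3 d=16 new=(20,13) → add node 4 parent=3 cost=20
5. q=(15,6) nearest=3 d=2 new=(15,6) → add node 5 parent=3 cost=17
6. q=(29,13) nearest=4 d=9 new=(25,13) → add node 6 parent=4 cost=25
7. q=(0,8) nearest=1 d=5 new=(0,8) → add node 7 parent=1 cost=10
8. q=(0,13) nearest=7 d=5 new=(0,13) → add node 8 parent=7 cost=15
9. q=(23,6) nearest=4 d=7 new=(23,8) → add node 9 parent=4 cost=25
10. q=(8,22) nearest=8 d=9 new=(5,18) → add node 10 parent=8 cost=20
11. q=(31,13) nearest=6 d=6 new=(30,13) → add node 11 parent=6 cost=30
12. q=(22,11) nearest=4 d=2 new=(22,11) → add node 12 parent=4 cost=22

Path: 0 1 2 3 4 12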